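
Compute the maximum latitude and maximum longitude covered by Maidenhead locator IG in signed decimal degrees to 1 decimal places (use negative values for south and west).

Field I=8, G=6: +8·20° lon, +6·10° lat → SW at lon -20°, lat -30°.
Cell spans 20° lon × 10° lat. NE corner is SW corner plus one full cell.
latitude -20.0, longitude 0.0.

-20.0, 0.0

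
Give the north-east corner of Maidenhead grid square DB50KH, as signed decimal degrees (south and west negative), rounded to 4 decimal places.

-79.6667, -109.0833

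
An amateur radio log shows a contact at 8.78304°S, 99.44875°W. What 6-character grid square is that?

EI01gf

Shift to the Maidenhead origin (180°W, 90°S): lon 80.5512, lat 81.2170.
Field: 80.5512/20 → 4 → E, 81.2170/10 → 8 → I; chars EI.
Square: 0.5512/2 → 0, 1.2170/1 → 1; chars 01.
Subsquare: 0.5512/0.0833333 → 6 → g, 0.2170/0.0416667 → 5 → f; chars gf.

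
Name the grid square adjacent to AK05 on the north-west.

Longitude square 0; −1 → -1, wraps to 9, carry into field.
Longitude field A = 0; −1 → -1, wraps to 17 = R, wrapping around the antimeridian.
Latitude square 5; +1 → 6.

RK96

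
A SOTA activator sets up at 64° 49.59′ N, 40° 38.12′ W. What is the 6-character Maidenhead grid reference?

GP94qt

Add 180° to longitude and 90° to latitude: 139.3647, 154.8265.
Field: 139.3647/20 → 6 → G, 154.8265/10 → 15 → P; chars GP.
Square: 19.3647/2 → 9, 4.8265/1 → 4; chars 94.
Subsquare: 1.3647/0.0833333 → 16 → q, 0.8265/0.0416667 → 19 → t; chars qt.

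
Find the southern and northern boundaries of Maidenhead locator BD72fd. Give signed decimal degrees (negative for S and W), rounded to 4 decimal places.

Field B=1, D=3: +1·20° lon, +3·10° lat → SW at lon -160°, lat -60°.
Square 7, 2: +7·2° lon, +2·1° lat → SW at lon -146°, lat -58°.
Subsquare f=5, d=3: +5·0.0833333° lon, +3·0.0416667° lat → SW at lon -145.583°, lat -57.875°.
Cell spans 0.0833333° lon × 0.0416667° lat.
south -57.8750, north -57.8333.

-57.8750, -57.8333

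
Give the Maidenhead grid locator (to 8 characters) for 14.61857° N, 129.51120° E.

PK44so18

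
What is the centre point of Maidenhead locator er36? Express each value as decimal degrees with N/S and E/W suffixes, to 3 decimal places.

Field E=4, R=17: +4·20° lon, +17·10° lat → SW at lon -100°, lat 80°.
Square 3, 6: +3·2° lon, +6·1° lat → SW at lon -94°, lat 86°.
Cell spans 2° lon × 1° lat. Centre is SW corner plus half of each.
latitude 86.500° N, longitude 93.000° W.

86.500° N, 93.000° W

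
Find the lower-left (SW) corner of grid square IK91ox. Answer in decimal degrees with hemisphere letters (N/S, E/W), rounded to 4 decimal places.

11.9583° N, 0.8333° W

Field I=8, K=10: +8·20° lon, +10·10° lat → SW at lon -20°, lat 10°.
Square 9, 1: +9·2° lon, +1·1° lat → SW at lon -2°, lat 11°.
Subsquare o=14, x=23: +14·0.0833333° lon, +23·0.0416667° lat → SW at lon -0.833333°, lat 11.9583°.
latitude 11.9583° N, longitude 0.8333° W.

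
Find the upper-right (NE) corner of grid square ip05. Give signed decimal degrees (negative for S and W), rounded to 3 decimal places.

66.000, -18.000

Field I=8, P=15: +8·20° lon, +15·10° lat → SW at lon -20°, lat 60°.
Square 0, 5: +0·2° lon, +5·1° lat → SW at lon -20°, lat 65°.
Cell spans 2° lon × 1° lat. NE corner is SW corner plus one full cell.
latitude 66.000, longitude -18.000.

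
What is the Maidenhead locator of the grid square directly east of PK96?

QK06

Longitude square 9; +1 → 10, wraps to 0, carry into field.
Longitude field P = 15; +1 → 16 = Q.
The latitude characters are unchanged.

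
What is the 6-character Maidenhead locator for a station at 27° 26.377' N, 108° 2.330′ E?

Shift to the Maidenhead origin (180°W, 90°S): lon 288.0388, lat 117.4396.
Field: 288.0388/20 → 14 → O, 117.4396/10 → 11 → L; chars OL.
Square: 8.0388/2 → 4, 7.4396/1 → 7; chars 47.
Subsquare: 0.0388/0.0833333 → 0 → a, 0.4396/0.0416667 → 10 → k; chars ak.

OL47ak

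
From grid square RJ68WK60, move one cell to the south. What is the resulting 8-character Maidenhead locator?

RJ68wj69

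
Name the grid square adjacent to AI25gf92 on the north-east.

Longitude extended square 9; +1 → 10, wraps to 0, carry into subsquare.
Longitude subsquare g = 6; +1 → 7 = h.
Latitude extended square 2; +1 → 3.

AI25hf03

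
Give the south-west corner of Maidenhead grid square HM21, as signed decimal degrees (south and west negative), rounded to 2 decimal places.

Field H=7, M=12: +7·20° lon, +12·10° lat → SW at lon -40°, lat 30°.
Square 2, 1: +2·2° lon, +1·1° lat → SW at lon -36°, lat 31°.
latitude 31.00, longitude -36.00.

31.00, -36.00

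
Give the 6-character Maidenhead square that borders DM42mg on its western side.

DM42lg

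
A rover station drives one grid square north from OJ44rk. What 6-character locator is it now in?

OJ44rl

Latitude subsquare k = 10; +1 → 11 = l.
The longitude characters are unchanged.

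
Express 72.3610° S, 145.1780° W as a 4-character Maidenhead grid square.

Shift to the Maidenhead origin (180°W, 90°S): lon 34.82, lat 17.64.
Field: lon ⌊34.82/20⌋ = 1 → B; lat ⌊17.64/10⌋ = 1 → B.
Square: lon ⌊14.82/2⌋ = 7; lat ⌊7.64/1⌋ = 7.

BB77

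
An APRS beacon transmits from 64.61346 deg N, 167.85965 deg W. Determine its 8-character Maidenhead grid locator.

Offset from 180°W / 90°S: lon 12.14035°, lat 154.61346°.
Field: lon ⌊12.14035/20⌋ = 0 → A; lat ⌊154.61346/10⌋ = 15 → P.
Square: lon ⌊12.14035/2⌋ = 6; lat ⌊4.61346/1⌋ = 4.
Subsquare: lon ⌊0.14035/0.0833333⌋ = 1 → b; lat ⌊0.61346/0.0416667⌋ = 14 → o.
Extended square: lon ⌊0.05702/0.00833333⌋ = 6; lat ⌊0.03013/0.00416667⌋ = 7.

AP64bo67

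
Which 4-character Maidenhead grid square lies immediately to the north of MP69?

MQ60

Latitude square 9; +1 → 10, wraps to 0, carry into field.
Latitude field P = 15; +1 → 16 = Q.
The longitude characters are unchanged.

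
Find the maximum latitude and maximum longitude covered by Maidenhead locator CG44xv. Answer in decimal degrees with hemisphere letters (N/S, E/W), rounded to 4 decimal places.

25.0833° S, 130.0000° W

Field C=2, G=6: +2·20° lon, +6·10° lat → SW at lon -140°, lat -30°.
Square 4, 4: +4·2° lon, +4·1° lat → SW at lon -132°, lat -26°.
Subsquare x=23, v=21: +23·0.0833333° lon, +21·0.0416667° lat → SW at lon -130.083°, lat -25.125°.
Cell spans 0.0833333° lon × 0.0416667° lat. NE corner is SW corner plus one full cell.
latitude 25.0833° S, longitude 130.0000° W.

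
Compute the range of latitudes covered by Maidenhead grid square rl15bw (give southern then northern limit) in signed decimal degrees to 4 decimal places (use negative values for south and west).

25.9167, 25.9583

Field R=17, L=11: +17·20° lon, +11·10° lat → SW at lon 160°, lat 20°.
Square 1, 5: +1·2° lon, +5·1° lat → SW at lon 162°, lat 25°.
Subsquare b=1, w=22: +1·0.0833333° lon, +22·0.0416667° lat → SW at lon 162.083°, lat 25.9167°.
Cell spans 0.0833333° lon × 0.0416667° lat.
south 25.9167, north 25.9583.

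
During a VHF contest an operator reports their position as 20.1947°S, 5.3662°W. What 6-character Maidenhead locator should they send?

Add 180° to longitude and 90° to latitude: 174.6338, 69.8053.
Field: 174.6338/20 → 8 → I, 69.8053/10 → 6 → G; chars IG.
Square: 14.6338/2 → 7, 9.8053/1 → 9; chars 79.
Subsquare: 0.6338/0.0833333 → 7 → h, 0.8053/0.0416667 → 19 → t; chars ht.

IG79ht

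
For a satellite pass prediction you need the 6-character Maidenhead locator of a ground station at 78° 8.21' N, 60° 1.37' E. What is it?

MQ08ad

Shift to the Maidenhead origin (180°W, 90°S): lon 240.0228, lat 168.1368.
Field (20°×10°, letters A–R): 240.0228/20 → 12 → M, 168.1368/10 → 16 → Q; chars MQ.
Square (2°×1°, digits 0–9): 0.0228/2 → 0, 8.1368/1 → 8; chars 08.
Subsquare (5′×2.5′, letters a–x): 0.0228/0.0833333 → 0 → a, 0.1368/0.0416667 → 3 → d; chars ad.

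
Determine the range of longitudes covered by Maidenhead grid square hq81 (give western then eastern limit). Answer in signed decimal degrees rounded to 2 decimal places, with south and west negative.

-24.00, -22.00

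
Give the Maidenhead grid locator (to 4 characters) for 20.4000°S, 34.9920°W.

Add 180° to longitude and 90° to latitude: 145.01, 69.60.
Field (20°×10°, letters A–R): 145.01/20 → 7 → H, 69.60/10 → 6 → G; chars HG.
Square (2°×1°, digits 0–9): 5.01/2 → 2, 9.60/1 → 9; chars 29.

HG29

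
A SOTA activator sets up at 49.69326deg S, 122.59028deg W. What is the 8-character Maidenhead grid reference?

Offset from 180°W / 90°S: lon 57.40972°, lat 40.30674°.
Field: lon ⌊57.40972/20⌋ = 2 → C; lat ⌊40.30674/10⌋ = 4 → E.
Square: lon ⌊17.40972/2⌋ = 8; lat ⌊0.30674/1⌋ = 0.
Subsquare: lon ⌊1.40972/0.0833333⌋ = 16 → q; lat ⌊0.30674/0.0416667⌋ = 7 → h.
Extended square: lon ⌊0.07639/0.00833333⌋ = 9; lat ⌊0.01507/0.00416667⌋ = 3.

CE80qh93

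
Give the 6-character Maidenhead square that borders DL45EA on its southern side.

DL44ex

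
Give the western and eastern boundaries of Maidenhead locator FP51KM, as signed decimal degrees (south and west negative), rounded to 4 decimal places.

-69.1667, -69.0833

Field F=5, P=15: +5·20° lon, +15·10° lat → SW at lon -80°, lat 60°.
Square 5, 1: +5·2° lon, +1·1° lat → SW at lon -70°, lat 61°.
Subsquare k=10, m=12: +10·0.0833333° lon, +12·0.0416667° lat → SW at lon -69.1667°, lat 61.5°.
Cell spans 0.0833333° lon × 0.0416667° lat.
west -69.1667, east -69.0833.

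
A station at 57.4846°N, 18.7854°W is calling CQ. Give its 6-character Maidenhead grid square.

Shift to the Maidenhead origin (180°W, 90°S): lon 161.2146, lat 147.4846.
Field (20°×10°, letters A–R): lon ⌊161.2146/20⌋ = 8 → I; lat ⌊147.4846/10⌋ = 14 → O.
Square (2°×1°, digits 0–9): lon ⌊1.2146/2⌋ = 0; lat ⌊7.4846/1⌋ = 7.
Subsquare (5′×2.5′, letters a–x): lon ⌊1.2146/0.0833333⌋ = 14 → o; lat ⌊0.4846/0.0416667⌋ = 11 → l.

IO07ol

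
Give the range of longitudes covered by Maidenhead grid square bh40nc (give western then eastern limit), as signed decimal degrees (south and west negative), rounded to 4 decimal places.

-150.9167, -150.8333

Field B=1, H=7: +1·20° lon, +7·10° lat → SW at lon -160°, lat -20°.
Square 4, 0: +4·2° lon, +0·1° lat → SW at lon -152°, lat -20°.
Subsquare n=13, c=2: +13·0.0833333° lon, +2·0.0416667° lat → SW at lon -150.917°, lat -19.9167°.
Cell spans 0.0833333° lon × 0.0416667° lat.
west -150.9167, east -150.8333.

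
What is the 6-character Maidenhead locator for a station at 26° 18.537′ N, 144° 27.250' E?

QL26fh

Offset from 180°W / 90°S: lon 324.4542°, lat 116.3089°.
Field: 324.4542/20 → 16 → Q, 116.3089/10 → 11 → L; chars QL.
Square: 4.4542/2 → 2, 6.3089/1 → 6; chars 26.
Subsquare: 0.4542/0.0833333 → 5 → f, 0.3089/0.0416667 → 7 → h; chars fh.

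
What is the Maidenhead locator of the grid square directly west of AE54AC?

AE44xc

Longitude subsquare a = 0; −1 → -1, wraps to 23 = x, carry into square.
Longitude square 5; −1 → 4.
The latitude characters are unchanged.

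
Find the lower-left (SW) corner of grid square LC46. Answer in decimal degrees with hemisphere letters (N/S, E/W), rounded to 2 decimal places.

Field L=11, C=2: +11·20° lon, +2·10° lat → SW at lon 40°, lat -70°.
Square 4, 6: +4·2° lon, +6·1° lat → SW at lon 48°, lat -64°.
latitude 64.00° S, longitude 48.00° E.

64.00° S, 48.00° E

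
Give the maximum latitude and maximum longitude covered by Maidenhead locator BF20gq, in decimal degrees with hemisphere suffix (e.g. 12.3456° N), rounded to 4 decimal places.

Field B=1, F=5: +1·20° lon, +5·10° lat → SW at lon -160°, lat -40°.
Square 2, 0: +2·2° lon, +0·1° lat → SW at lon -156°, lat -40°.
Subsquare g=6, q=16: +6·0.0833333° lon, +16·0.0416667° lat → SW at lon -155.5°, lat -39.3333°.
Cell spans 0.0833333° lon × 0.0416667° lat. NE corner is SW corner plus one full cell.
latitude 39.2917° S, longitude 155.4167° W.

39.2917° S, 155.4167° W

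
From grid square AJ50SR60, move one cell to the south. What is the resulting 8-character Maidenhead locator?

Latitude extended square 0; −1 → -1, wraps to 9, carry into subsquare.
Latitude subsquare r = 17; −1 → 16 = q.
The longitude characters are unchanged.

AJ50sq69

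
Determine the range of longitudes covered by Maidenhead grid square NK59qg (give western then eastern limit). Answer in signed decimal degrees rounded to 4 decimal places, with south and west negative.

Field N=13, K=10: +13·20° lon, +10·10° lat → SW at lon 80°, lat 10°.
Square 5, 9: +5·2° lon, +9·1° lat → SW at lon 90°, lat 19°.
Subsquare q=16, g=6: +16·0.0833333° lon, +6·0.0416667° lat → SW at lon 91.3333°, lat 19.25°.
Cell spans 0.0833333° lon × 0.0416667° lat.
west 91.3333, east 91.4167.

91.3333, 91.4167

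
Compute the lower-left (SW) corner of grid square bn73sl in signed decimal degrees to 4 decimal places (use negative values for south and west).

43.4583, -144.5000

Field B=1, N=13: +1·20° lon, +13·10° lat → SW at lon -160°, lat 40°.
Square 7, 3: +7·2° lon, +3·1° lat → SW at lon -146°, lat 43°.
Subsquare s=18, l=11: +18·0.0833333° lon, +11·0.0416667° lat → SW at lon -144.5°, lat 43.4583°.
latitude 43.4583, longitude -144.5000.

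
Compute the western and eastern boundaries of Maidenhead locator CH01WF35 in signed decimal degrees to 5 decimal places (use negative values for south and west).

-138.14167, -138.13333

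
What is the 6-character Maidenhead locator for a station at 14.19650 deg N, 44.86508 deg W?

GK74ne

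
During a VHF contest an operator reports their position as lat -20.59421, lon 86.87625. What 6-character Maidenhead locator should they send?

Shift to the Maidenhead origin (180°W, 90°S): lon 266.8763, lat 69.4058.
Field (20°×10°, letters A–R): 266.8763/20 → 13 → N, 69.4058/10 → 6 → G; chars NG.
Square (2°×1°, digits 0–9): 6.8763/2 → 3, 9.4058/1 → 9; chars 39.
Subsquare (5′×2.5′, letters a–x): 0.8763/0.0833333 → 10 → k, 0.4058/0.0416667 → 9 → j; chars kj.

NG39kj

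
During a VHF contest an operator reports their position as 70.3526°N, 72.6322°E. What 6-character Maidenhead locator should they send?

MQ60hi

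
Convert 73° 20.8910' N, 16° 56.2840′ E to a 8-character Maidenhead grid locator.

JQ83li23

Add 180° to longitude and 90° to latitude: 196.93807, 163.34818.
Field (20°×10°, letters A–R): lon ⌊196.93807/20⌋ = 9 → J; lat ⌊163.34818/10⌋ = 16 → Q.
Square (2°×1°, digits 0–9): lon ⌊16.93807/2⌋ = 8; lat ⌊3.34818/1⌋ = 3.
Subsquare (5′×2.5′, letters a–x): lon ⌊0.93807/0.0833333⌋ = 11 → l; lat ⌊0.34818/0.0416667⌋ = 8 → i.
Extended square (30″×15″, digits 0–9): lon ⌊0.02140/0.00833333⌋ = 2; lat ⌊0.01485/0.00416667⌋ = 3.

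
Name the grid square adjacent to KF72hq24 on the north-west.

KF72hq15

Longitude extended square 2; −1 → 1.
Latitude extended square 4; +1 → 5.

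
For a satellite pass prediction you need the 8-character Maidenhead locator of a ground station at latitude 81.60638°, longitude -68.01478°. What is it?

FR51xo85

Add 180° to longitude and 90° to latitude: 111.98522, 171.60638.
Field (20°×10°, letters A–R): lon ⌊111.98522/20⌋ = 5 → F; lat ⌊171.60638/10⌋ = 17 → R.
Square (2°×1°, digits 0–9): lon ⌊11.98522/2⌋ = 5; lat ⌊1.60638/1⌋ = 1.
Subsquare (5′×2.5′, letters a–x): lon ⌊1.98522/0.0833333⌋ = 23 → x; lat ⌊0.60638/0.0416667⌋ = 14 → o.
Extended square (30″×15″, digits 0–9): lon ⌊0.06855/0.00833333⌋ = 8; lat ⌊0.02305/0.00416667⌋ = 5.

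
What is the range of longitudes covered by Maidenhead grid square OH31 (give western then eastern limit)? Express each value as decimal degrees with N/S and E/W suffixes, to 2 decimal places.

Field O=14, H=7: +14·20° lon, +7·10° lat → SW at lon 100°, lat -20°.
Square 3, 1: +3·2° lon, +1·1° lat → SW at lon 106°, lat -19°.
Cell spans 2° lon × 1° lat.
west 106.00° E, east 108.00° E.

106.00° E, 108.00° E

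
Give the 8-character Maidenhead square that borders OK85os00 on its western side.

Longitude extended square 0; −1 → -1, wraps to 9, carry into subsquare.
Longitude subsquare o = 14; −1 → 13 = n.
The latitude characters are unchanged.

OK85ns90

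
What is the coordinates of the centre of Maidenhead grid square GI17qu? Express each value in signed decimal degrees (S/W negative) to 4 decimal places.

Field G=6, I=8: +6·20° lon, +8·10° lat → SW at lon -60°, lat -10°.
Square 1, 7: +1·2° lon, +7·1° lat → SW at lon -58°, lat -3°.
Subsquare q=16, u=20: +16·0.0833333° lon, +20·0.0416667° lat → SW at lon -56.6667°, lat -2.16667°.
Cell spans 0.0833333° lon × 0.0416667° lat. Centre is SW corner plus half of each.
latitude -2.1458, longitude -56.6250.

-2.1458, -56.6250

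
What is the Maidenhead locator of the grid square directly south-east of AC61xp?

AC71ao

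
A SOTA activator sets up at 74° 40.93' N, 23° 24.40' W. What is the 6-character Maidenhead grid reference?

HQ84hq

Add 180° to longitude and 90° to latitude: 156.5933, 164.6822.
Field: lon ⌊156.5933/20⌋ = 7 → H; lat ⌊164.6822/10⌋ = 16 → Q.
Square: lon ⌊16.5933/2⌋ = 8; lat ⌊4.6822/1⌋ = 4.
Subsquare: lon ⌊0.5933/0.0833333⌋ = 7 → h; lat ⌊0.6822/0.0416667⌋ = 16 → q.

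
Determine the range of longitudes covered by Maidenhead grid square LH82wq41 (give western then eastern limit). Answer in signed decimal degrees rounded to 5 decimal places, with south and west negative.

Field L=11, H=7: +11·20° lon, +7·10° lat → SW at lon 40°, lat -20°.
Square 8, 2: +8·2° lon, +2·1° lat → SW at lon 56°, lat -18°.
Subsquare w=22, q=16: +22·0.0833333° lon, +16·0.0416667° lat → SW at lon 57.8333°, lat -17.3333°.
Extended square 4, 1: +4·0.00833333° lon, +1·0.00416667° lat → SW at lon 57.8667°, lat -17.3292°.
Cell spans 0.00833333° lon × 0.00416667° lat.
west 57.86667, east 57.87500.

57.86667, 57.87500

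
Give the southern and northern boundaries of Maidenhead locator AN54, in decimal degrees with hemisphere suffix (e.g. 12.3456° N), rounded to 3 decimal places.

44.000° N, 45.000° N

Field A=0, N=13: +0·20° lon, +13·10° lat → SW at lon -180°, lat 40°.
Square 5, 4: +5·2° lon, +4·1° lat → SW at lon -170°, lat 44°.
Cell spans 2° lon × 1° lat.
south 44.000° N, north 45.000° N.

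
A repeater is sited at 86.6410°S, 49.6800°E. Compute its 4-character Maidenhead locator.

Add 180° to longitude and 90° to latitude: 229.68, 3.36.
Field: 229.68/20 → 11 → L, 3.36/10 → 0 → A; chars LA.
Square: 9.68/2 → 4, 3.36/1 → 3; chars 43.

LA43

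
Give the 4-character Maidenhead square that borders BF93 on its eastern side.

Longitude square 9; +1 → 10, wraps to 0, carry into field.
Longitude field B = 1; +1 → 2 = C.
The latitude characters are unchanged.

CF03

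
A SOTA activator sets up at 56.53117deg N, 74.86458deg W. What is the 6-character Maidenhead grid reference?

Offset from 180°W / 90°S: lon 105.1354°, lat 146.5312°.
Field: lon ⌊105.1354/20⌋ = 5 → F; lat ⌊146.5312/10⌋ = 14 → O.
Square: lon ⌊5.1354/2⌋ = 2; lat ⌊6.5312/1⌋ = 6.
Subsquare: lon ⌊1.1354/0.0833333⌋ = 13 → n; lat ⌊0.5312/0.0416667⌋ = 12 → m.

FO26nm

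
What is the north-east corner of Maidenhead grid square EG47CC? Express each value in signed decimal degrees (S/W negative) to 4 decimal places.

Field E=4, G=6: +4·20° lon, +6·10° lat → SW at lon -100°, lat -30°.
Square 4, 7: +4·2° lon, +7·1° lat → SW at lon -92°, lat -23°.
Subsquare c=2, c=2: +2·0.0833333° lon, +2·0.0416667° lat → SW at lon -91.8333°, lat -22.9167°.
Cell spans 0.0833333° lon × 0.0416667° lat. NE corner is SW corner plus one full cell.
latitude -22.8750, longitude -91.7500.

-22.8750, -91.7500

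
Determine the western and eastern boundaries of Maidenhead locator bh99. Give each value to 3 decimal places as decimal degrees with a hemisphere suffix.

142.000° W, 140.000° W

Field B=1, H=7: +1·20° lon, +7·10° lat → SW at lon -160°, lat -20°.
Square 9, 9: +9·2° lon, +9·1° lat → SW at lon -142°, lat -11°.
Cell spans 2° lon × 1° lat.
west 142.000° W, east 140.000° W.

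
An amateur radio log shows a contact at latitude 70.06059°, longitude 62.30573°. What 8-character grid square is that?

MQ10db64

Shift to the Maidenhead origin (180°W, 90°S): lon 242.30573, lat 160.06059.
Field: lon ⌊242.30573/20⌋ = 12 → M; lat ⌊160.06059/10⌋ = 16 → Q.
Square: lon ⌊2.30573/2⌋ = 1; lat ⌊0.06059/1⌋ = 0.
Subsquare: lon ⌊0.30573/0.0833333⌋ = 3 → d; lat ⌊0.06059/0.0416667⌋ = 1 → b.
Extended square: lon ⌊0.05573/0.00833333⌋ = 6; lat ⌊0.01892/0.00416667⌋ = 4.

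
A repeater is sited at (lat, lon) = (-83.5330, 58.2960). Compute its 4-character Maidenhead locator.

LA96

Offset from 180°W / 90°S: lon 238.30°, lat 6.47°.
Field: lon ⌊238.30/20⌋ = 11 → L; lat ⌊6.47/10⌋ = 0 → A.
Square: lon ⌊18.30/2⌋ = 9; lat ⌊6.47/1⌋ = 6.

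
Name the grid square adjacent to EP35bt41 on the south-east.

EP35bt50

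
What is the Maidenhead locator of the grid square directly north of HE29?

HF20

Latitude square 9; +1 → 10, wraps to 0, carry into field.
Latitude field E = 4; +1 → 5 = F.
The longitude characters are unchanged.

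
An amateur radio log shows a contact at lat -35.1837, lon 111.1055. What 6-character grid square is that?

OF54nt

Offset from 180°W / 90°S: lon 291.1055°, lat 54.8163°.
Field (20°×10°, letters A–R): lon ⌊291.1055/20⌋ = 14 → O; lat ⌊54.8163/10⌋ = 5 → F.
Square (2°×1°, digits 0–9): lon ⌊11.1055/2⌋ = 5; lat ⌊4.8163/1⌋ = 4.
Subsquare (5′×2.5′, letters a–x): lon ⌊1.1055/0.0833333⌋ = 13 → n; lat ⌊0.8163/0.0416667⌋ = 19 → t.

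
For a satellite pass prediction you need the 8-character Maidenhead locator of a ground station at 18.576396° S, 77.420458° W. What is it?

Offset from 180°W / 90°S: lon 102.57954°, lat 71.42360°.
Field (20°×10°, letters A–R): 102.57954/20 → 5 → F, 71.42360/10 → 7 → H; chars FH.
Square (2°×1°, digits 0–9): 2.57954/2 → 1, 1.42360/1 → 1; chars 11.
Subsquare (5′×2.5′, letters a–x): 0.57954/0.0833333 → 6 → g, 0.42360/0.0416667 → 10 → k; chars gk.
Extended square (30″×15″, digits 0–9): 0.07954/0.00833333 → 9, 0.00694/0.00416667 → 1; chars 91.

FH11gk91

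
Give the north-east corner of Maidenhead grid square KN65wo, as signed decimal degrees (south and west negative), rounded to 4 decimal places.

45.6250, 33.9167

Field K=10, N=13: +10·20° lon, +13·10° lat → SW at lon 20°, lat 40°.
Square 6, 5: +6·2° lon, +5·1° lat → SW at lon 32°, lat 45°.
Subsquare w=22, o=14: +22·0.0833333° lon, +14·0.0416667° lat → SW at lon 33.8333°, lat 45.5833°.
Cell spans 0.0833333° lon × 0.0416667° lat. NE corner is SW corner plus one full cell.
latitude 45.6250, longitude 33.9167.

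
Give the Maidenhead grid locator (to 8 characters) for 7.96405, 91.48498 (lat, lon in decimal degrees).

NJ57rx81

Offset from 180°W / 90°S: lon 271.48498°, lat 97.96405°.
Field (20°×10°, letters A–R): lon ⌊271.48498/20⌋ = 13 → N; lat ⌊97.96405/10⌋ = 9 → J.
Square (2°×1°, digits 0–9): lon ⌊11.48498/2⌋ = 5; lat ⌊7.96405/1⌋ = 7.
Subsquare (5′×2.5′, letters a–x): lon ⌊1.48498/0.0833333⌋ = 17 → r; lat ⌊0.96405/0.0416667⌋ = 23 → x.
Extended square (30″×15″, digits 0–9): lon ⌊0.06831/0.00833333⌋ = 8; lat ⌊0.00572/0.00416667⌋ = 1.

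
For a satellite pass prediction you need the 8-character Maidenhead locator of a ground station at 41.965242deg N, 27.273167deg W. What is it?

HN61ix71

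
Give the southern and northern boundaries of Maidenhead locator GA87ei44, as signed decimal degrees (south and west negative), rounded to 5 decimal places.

-82.65000, -82.64583

Field G=6, A=0: +6·20° lon, +0·10° lat → SW at lon -60°, lat -90°.
Square 8, 7: +8·2° lon, +7·1° lat → SW at lon -44°, lat -83°.
Subsquare e=4, i=8: +4·0.0833333° lon, +8·0.0416667° lat → SW at lon -43.6667°, lat -82.6667°.
Extended square 4, 4: +4·0.00833333° lon, +4·0.00416667° lat → SW at lon -43.6333°, lat -82.65°.
Cell spans 0.00833333° lon × 0.00416667° lat.
south -82.65000, north -82.64583.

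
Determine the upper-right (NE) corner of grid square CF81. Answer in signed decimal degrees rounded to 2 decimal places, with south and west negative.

-38.00, -122.00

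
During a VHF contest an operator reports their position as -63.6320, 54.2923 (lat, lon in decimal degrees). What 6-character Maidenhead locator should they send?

Offset from 180°W / 90°S: lon 234.2923°, lat 26.3680°.
Field (20°×10°, letters A–R): 234.2923/20 → 11 → L, 26.3680/10 → 2 → C; chars LC.
Square (2°×1°, digits 0–9): 14.2923/2 → 7, 6.3680/1 → 6; chars 76.
Subsquare (5′×2.5′, letters a–x): 0.2923/0.0833333 → 3 → d, 0.3680/0.0416667 → 8 → i; chars di.

LC76di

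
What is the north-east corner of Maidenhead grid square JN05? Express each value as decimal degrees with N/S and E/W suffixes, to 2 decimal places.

46.00° N, 2.00° E

Field J=9, N=13: +9·20° lon, +13·10° lat → SW at lon 0°, lat 40°.
Square 0, 5: +0·2° lon, +5·1° lat → SW at lon 0°, lat 45°.
Cell spans 2° lon × 1° lat. NE corner is SW corner plus one full cell.
latitude 46.00° N, longitude 2.00° E.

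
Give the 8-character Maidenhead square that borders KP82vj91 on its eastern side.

Longitude extended square 9; +1 → 10, wraps to 0, carry into subsquare.
Longitude subsquare v = 21; +1 → 22 = w.
The latitude characters are unchanged.

KP82wj01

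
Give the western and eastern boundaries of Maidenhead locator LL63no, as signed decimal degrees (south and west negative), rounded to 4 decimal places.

Field L=11, L=11: +11·20° lon, +11·10° lat → SW at lon 40°, lat 20°.
Square 6, 3: +6·2° lon, +3·1° lat → SW at lon 52°, lat 23°.
Subsquare n=13, o=14: +13·0.0833333° lon, +14·0.0416667° lat → SW at lon 53.0833°, lat 23.5833°.
Cell spans 0.0833333° lon × 0.0416667° lat.
west 53.0833, east 53.1667.

53.0833, 53.1667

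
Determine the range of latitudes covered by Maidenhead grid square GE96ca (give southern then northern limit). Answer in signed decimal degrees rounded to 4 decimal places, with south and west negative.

-44.0000, -43.9583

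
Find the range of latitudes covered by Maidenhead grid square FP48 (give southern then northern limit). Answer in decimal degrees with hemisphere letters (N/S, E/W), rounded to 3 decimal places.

Field F=5, P=15: +5·20° lon, +15·10° lat → SW at lon -80°, lat 60°.
Square 4, 8: +4·2° lon, +8·1° lat → SW at lon -72°, lat 68°.
Cell spans 2° lon × 1° lat.
south 68.000° N, north 69.000° N.

68.000° N, 69.000° N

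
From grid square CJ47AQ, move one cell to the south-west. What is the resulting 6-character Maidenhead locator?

Longitude subsquare a = 0; −1 → -1, wraps to 23 = x, carry into square.
Longitude square 4; −1 → 3.
Latitude subsquare q = 16; −1 → 15 = p.

CJ37xp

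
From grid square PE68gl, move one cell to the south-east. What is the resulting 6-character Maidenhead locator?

PE68hk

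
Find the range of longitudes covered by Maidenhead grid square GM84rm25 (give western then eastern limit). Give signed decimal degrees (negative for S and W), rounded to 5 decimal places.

-42.56667, -42.55833

Field G=6, M=12: +6·20° lon, +12·10° lat → SW at lon -60°, lat 30°.
Square 8, 4: +8·2° lon, +4·1° lat → SW at lon -44°, lat 34°.
Subsquare r=17, m=12: +17·0.0833333° lon, +12·0.0416667° lat → SW at lon -42.5833°, lat 34.5°.
Extended square 2, 5: +2·0.00833333° lon, +5·0.00416667° lat → SW at lon -42.5667°, lat 34.5208°.
Cell spans 0.00833333° lon × 0.00416667° lat.
west -42.56667, east -42.55833.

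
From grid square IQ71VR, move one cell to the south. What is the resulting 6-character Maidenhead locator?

IQ71vq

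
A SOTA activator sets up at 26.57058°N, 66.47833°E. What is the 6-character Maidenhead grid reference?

ML36fn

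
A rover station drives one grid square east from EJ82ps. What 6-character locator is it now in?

EJ82qs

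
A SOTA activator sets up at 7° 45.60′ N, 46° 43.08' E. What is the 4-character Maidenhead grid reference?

LJ37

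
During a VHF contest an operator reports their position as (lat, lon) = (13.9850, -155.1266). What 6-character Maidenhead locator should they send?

Shift to the Maidenhead origin (180°W, 90°S): lon 24.8734, lat 103.9850.
Field (20°×10°, letters A–R): lon ⌊24.8734/20⌋ = 1 → B; lat ⌊103.9850/10⌋ = 10 → K.
Square (2°×1°, digits 0–9): lon ⌊4.8734/2⌋ = 2; lat ⌊3.9850/1⌋ = 3.
Subsquare (5′×2.5′, letters a–x): lon ⌊0.8734/0.0833333⌋ = 10 → k; lat ⌊0.9850/0.0416667⌋ = 23 → x.

BK23kx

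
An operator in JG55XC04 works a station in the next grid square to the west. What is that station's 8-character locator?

JG55wc94

Longitude extended square 0; −1 → -1, wraps to 9, carry into subsquare.
Longitude subsquare x = 23; −1 → 22 = w.
The latitude characters are unchanged.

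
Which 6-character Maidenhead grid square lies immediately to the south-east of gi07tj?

GI07ui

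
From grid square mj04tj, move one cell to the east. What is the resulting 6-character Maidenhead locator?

MJ04uj

Longitude subsquare t = 19; +1 → 20 = u.
The latitude characters are unchanged.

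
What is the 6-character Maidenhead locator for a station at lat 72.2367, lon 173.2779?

RQ62pf

Offset from 180°W / 90°S: lon 353.2779°, lat 162.2367°.
Field: 353.2779/20 → 17 → R, 162.2367/10 → 16 → Q; chars RQ.
Square: 13.2779/2 → 6, 2.2367/1 → 2; chars 62.
Subsquare: 1.2779/0.0833333 → 15 → p, 0.2367/0.0416667 → 5 → f; chars pf.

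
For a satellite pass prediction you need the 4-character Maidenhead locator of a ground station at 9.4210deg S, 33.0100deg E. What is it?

Shift to the Maidenhead origin (180°W, 90°S): lon 213.01, lat 80.58.
Field (20°×10°, letters A–R): lon ⌊213.01/20⌋ = 10 → K; lat ⌊80.58/10⌋ = 8 → I.
Square (2°×1°, digits 0–9): lon ⌊13.01/2⌋ = 6; lat ⌊0.58/1⌋ = 0.

KI60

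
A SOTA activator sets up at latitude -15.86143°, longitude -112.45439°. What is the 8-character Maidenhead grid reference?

Add 180° to longitude and 90° to latitude: 67.54561, 74.13857.
Field: 67.54561/20 → 3 → D, 74.13857/10 → 7 → H; chars DH.
Square: 7.54561/2 → 3, 4.13857/1 → 4; chars 34.
Subsquare: 1.54561/0.0833333 → 18 → s, 0.13857/0.0416667 → 3 → d; chars sd.
Extended square: 0.04561/0.00833333 → 5, 0.01357/0.00416667 → 3; chars 53.

DH34sd53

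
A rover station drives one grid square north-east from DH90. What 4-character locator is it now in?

Longitude square 9; +1 → 10, wraps to 0, carry into field.
Longitude field D = 3; +1 → 4 = E.
Latitude square 0; +1 → 1.

EH01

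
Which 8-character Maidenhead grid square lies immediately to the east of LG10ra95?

LG10sa05

Longitude extended square 9; +1 → 10, wraps to 0, carry into subsquare.
Longitude subsquare r = 17; +1 → 18 = s.
The latitude characters are unchanged.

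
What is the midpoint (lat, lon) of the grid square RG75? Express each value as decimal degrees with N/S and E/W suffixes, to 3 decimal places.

24.500° S, 175.000° E

Field R=17, G=6: +17·20° lon, +6·10° lat → SW at lon 160°, lat -30°.
Square 7, 5: +7·2° lon, +5·1° lat → SW at lon 174°, lat -25°.
Cell spans 2° lon × 1° lat. Centre is SW corner plus half of each.
latitude 24.500° S, longitude 175.000° E.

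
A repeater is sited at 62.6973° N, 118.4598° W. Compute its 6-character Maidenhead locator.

DP02sq

Add 180° to longitude and 90° to latitude: 61.5402, 152.6973.
Field (20°×10°, letters A–R): lon ⌊61.5402/20⌋ = 3 → D; lat ⌊152.6973/10⌋ = 15 → P.
Square (2°×1°, digits 0–9): lon ⌊1.5402/2⌋ = 0; lat ⌊2.6973/1⌋ = 2.
Subsquare (5′×2.5′, letters a–x): lon ⌊1.5402/0.0833333⌋ = 18 → s; lat ⌊0.6973/0.0416667⌋ = 16 → q.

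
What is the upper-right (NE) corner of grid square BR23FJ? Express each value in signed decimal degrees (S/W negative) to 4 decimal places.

Field B=1, R=17: +1·20° lon, +17·10° lat → SW at lon -160°, lat 80°.
Square 2, 3: +2·2° lon, +3·1° lat → SW at lon -156°, lat 83°.
Subsquare f=5, j=9: +5·0.0833333° lon, +9·0.0416667° lat → SW at lon -155.583°, lat 83.375°.
Cell spans 0.0833333° lon × 0.0416667° lat. NE corner is SW corner plus one full cell.
latitude 83.4167, longitude -155.5000.

83.4167, -155.5000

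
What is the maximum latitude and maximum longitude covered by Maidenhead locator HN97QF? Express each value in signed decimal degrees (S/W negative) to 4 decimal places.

47.2500, -20.5833

Field H=7, N=13: +7·20° lon, +13·10° lat → SW at lon -40°, lat 40°.
Square 9, 7: +9·2° lon, +7·1° lat → SW at lon -22°, lat 47°.
Subsquare q=16, f=5: +16·0.0833333° lon, +5·0.0416667° lat → SW at lon -20.6667°, lat 47.2083°.
Cell spans 0.0833333° lon × 0.0416667° lat. NE corner is SW corner plus one full cell.
latitude 47.2500, longitude -20.5833.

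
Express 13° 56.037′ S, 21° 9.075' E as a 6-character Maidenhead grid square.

KH06nb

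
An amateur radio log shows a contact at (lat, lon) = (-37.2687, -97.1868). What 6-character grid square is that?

EF12jr

Add 180° to longitude and 90° to latitude: 82.8132, 52.7313.
Field (20°×10°, letters A–R): lon ⌊82.8132/20⌋ = 4 → E; lat ⌊52.7313/10⌋ = 5 → F.
Square (2°×1°, digits 0–9): lon ⌊2.8132/2⌋ = 1; lat ⌊2.7313/1⌋ = 2.
Subsquare (5′×2.5′, letters a–x): lon ⌊0.8132/0.0833333⌋ = 9 → j; lat ⌊0.7313/0.0416667⌋ = 17 → r.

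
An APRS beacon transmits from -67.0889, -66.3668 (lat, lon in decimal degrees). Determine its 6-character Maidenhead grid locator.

FC62tv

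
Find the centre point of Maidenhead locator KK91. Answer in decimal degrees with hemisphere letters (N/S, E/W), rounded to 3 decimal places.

11.500° N, 39.000° E

Field K=10, K=10: +10·20° lon, +10·10° lat → SW at lon 20°, lat 10°.
Square 9, 1: +9·2° lon, +1·1° lat → SW at lon 38°, lat 11°.
Cell spans 2° lon × 1° lat. Centre is SW corner plus half of each.
latitude 11.500° N, longitude 39.000° E.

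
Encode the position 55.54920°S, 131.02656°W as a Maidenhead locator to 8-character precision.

Offset from 180°W / 90°S: lon 48.97344°, lat 34.45080°.
Field: 48.97344/20 → 2 → C, 34.45080/10 → 3 → D; chars CD.
Square: 8.97344/2 → 4, 4.45080/1 → 4; chars 44.
Subsquare: 0.97344/0.0833333 → 11 → l, 0.45080/0.0416667 → 10 → k; chars lk.
Extended square: 0.05677/0.00833333 → 6, 0.03413/0.00416667 → 8; chars 68.

CD44lk68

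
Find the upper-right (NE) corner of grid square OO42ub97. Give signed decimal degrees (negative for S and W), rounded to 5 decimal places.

52.07500, 109.75000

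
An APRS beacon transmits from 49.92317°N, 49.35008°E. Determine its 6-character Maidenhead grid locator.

LN49qw

Add 180° to longitude and 90° to latitude: 229.3501, 139.9232.
Field: 229.3501/20 → 11 → L, 139.9232/10 → 13 → N; chars LN.
Square: 9.3501/2 → 4, 9.9232/1 → 9; chars 49.
Subsquare: 1.3501/0.0833333 → 16 → q, 0.9232/0.0416667 → 22 → w; chars qw.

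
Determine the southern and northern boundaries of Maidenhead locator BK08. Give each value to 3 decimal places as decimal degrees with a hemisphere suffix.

18.000° N, 19.000° N

Field B=1, K=10: +1·20° lon, +10·10° lat → SW at lon -160°, lat 10°.
Square 0, 8: +0·2° lon, +8·1° lat → SW at lon -160°, lat 18°.
Cell spans 2° lon × 1° lat.
south 18.000° N, north 19.000° N.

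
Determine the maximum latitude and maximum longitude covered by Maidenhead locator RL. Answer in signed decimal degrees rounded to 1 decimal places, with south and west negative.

30.0, 180.0

Field R=17, L=11: +17·20° lon, +11·10° lat → SW at lon 160°, lat 20°.
Cell spans 20° lon × 10° lat. NE corner is SW corner plus one full cell.
latitude 30.0, longitude 180.0.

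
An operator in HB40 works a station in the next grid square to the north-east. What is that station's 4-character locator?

HB51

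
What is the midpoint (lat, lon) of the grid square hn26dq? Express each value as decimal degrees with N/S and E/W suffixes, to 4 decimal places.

Field H=7, N=13: +7·20° lon, +13·10° lat → SW at lon -40°, lat 40°.
Square 2, 6: +2·2° lon, +6·1° lat → SW at lon -36°, lat 46°.
Subsquare d=3, q=16: +3·0.0833333° lon, +16·0.0416667° lat → SW at lon -35.75°, lat 46.6667°.
Cell spans 0.0833333° lon × 0.0416667° lat. Centre is SW corner plus half of each.
latitude 46.6875° N, longitude 35.7083° W.

46.6875° N, 35.7083° W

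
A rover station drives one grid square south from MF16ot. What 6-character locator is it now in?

Latitude subsquare t = 19; −1 → 18 = s.
The longitude characters are unchanged.

MF16os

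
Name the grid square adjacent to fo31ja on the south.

FO30jx

Latitude subsquare a = 0; −1 → -1, wraps to 23 = x, carry into square.
Latitude square 1; −1 → 0.
The longitude characters are unchanged.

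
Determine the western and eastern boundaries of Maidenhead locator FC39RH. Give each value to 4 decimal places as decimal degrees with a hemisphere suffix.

72.5833° W, 72.5000° W

Field F=5, C=2: +5·20° lon, +2·10° lat → SW at lon -80°, lat -70°.
Square 3, 9: +3·2° lon, +9·1° lat → SW at lon -74°, lat -61°.
Subsquare r=17, h=7: +17·0.0833333° lon, +7·0.0416667° lat → SW at lon -72.5833°, lat -60.7083°.
Cell spans 0.0833333° lon × 0.0416667° lat.
west 72.5833° W, east 72.5000° W.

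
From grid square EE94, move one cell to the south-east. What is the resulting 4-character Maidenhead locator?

FE03

Longitude square 9; +1 → 10, wraps to 0, carry into field.
Longitude field E = 4; +1 → 5 = F.
Latitude square 4; −1 → 3.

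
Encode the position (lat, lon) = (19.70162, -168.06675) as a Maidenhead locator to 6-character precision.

AK59xq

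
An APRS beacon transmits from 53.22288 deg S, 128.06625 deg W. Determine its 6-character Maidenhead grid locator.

Offset from 180°W / 90°S: lon 51.9338°, lat 36.7771°.
Field (20°×10°, letters A–R): lon ⌊51.9338/20⌋ = 2 → C; lat ⌊36.7771/10⌋ = 3 → D.
Square (2°×1°, digits 0–9): lon ⌊11.9338/2⌋ = 5; lat ⌊6.7771/1⌋ = 6.
Subsquare (5′×2.5′, letters a–x): lon ⌊1.9338/0.0833333⌋ = 23 → x; lat ⌊0.7771/0.0416667⌋ = 18 → s.

CD56xs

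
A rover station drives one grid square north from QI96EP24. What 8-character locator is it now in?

QI96ep25

Latitude extended square 4; +1 → 5.
The longitude characters are unchanged.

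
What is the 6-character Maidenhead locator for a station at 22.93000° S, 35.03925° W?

HG27lb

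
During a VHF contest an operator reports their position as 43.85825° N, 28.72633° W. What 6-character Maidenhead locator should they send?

HN53pu

Shift to the Maidenhead origin (180°W, 90°S): lon 151.2737, lat 133.8582.
Field: 151.2737/20 → 7 → H, 133.8582/10 → 13 → N; chars HN.
Square: 11.2737/2 → 5, 3.8582/1 → 3; chars 53.
Subsquare: 1.2737/0.0833333 → 15 → p, 0.8582/0.0416667 → 20 → u; chars pu.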